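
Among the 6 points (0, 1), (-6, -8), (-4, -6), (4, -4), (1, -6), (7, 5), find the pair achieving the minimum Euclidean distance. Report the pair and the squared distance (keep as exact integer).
Pair = ((-6, -8), (-4, -6)); squared distance = 8

Compute all C(6, 2) = 15 pairwise squared distances (x_i − x_j)² + (y_i − y_j)². The minimum is 8, attained by the pair ((-6, -8), (-4, -6)).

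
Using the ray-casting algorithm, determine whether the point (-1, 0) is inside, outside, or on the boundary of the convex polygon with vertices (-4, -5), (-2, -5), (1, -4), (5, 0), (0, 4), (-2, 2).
The point (-1, 0) lies strictly inside the polygon

Cast a horizontal ray to the right from the query point and count how many polygon edges it crosses (each edge strictly once or zero times, handled with the usual half-open convention). 
Parity of crossings → odd ⇒ inside.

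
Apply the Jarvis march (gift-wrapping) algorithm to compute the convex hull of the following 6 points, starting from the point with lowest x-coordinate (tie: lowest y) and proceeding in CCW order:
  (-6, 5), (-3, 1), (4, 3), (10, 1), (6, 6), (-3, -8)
Hull (CCW) = [(-6, 5), (-3, -8), (10, 1), (6, 6)]

Jarvis march: at each step, from the current hull vertex p, select the next vertex q as the point such that every other point lies strictly to the left of (or on) the directed line p → q. (Equivalently: for every other point r, the cross product (q − p) × (r − p) ≥ 0.)
Starting point (lowest x, tie lowest y): (-6, 5). Wrap until returning to start. Resulting hull: (-6, 5), (-3, -8), (10, 1), (6, 6).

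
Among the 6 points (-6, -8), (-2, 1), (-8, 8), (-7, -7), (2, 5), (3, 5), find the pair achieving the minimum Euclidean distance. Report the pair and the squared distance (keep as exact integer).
Pair = ((2, 5), (3, 5)); squared distance = 1

Compute all C(6, 2) = 15 pairwise squared distances (x_i − x_j)² + (y_i − y_j)². The minimum is 1, attained by the pair ((2, 5), (3, 5)).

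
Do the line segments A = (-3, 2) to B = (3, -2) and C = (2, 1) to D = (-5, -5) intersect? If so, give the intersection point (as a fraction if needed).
Yes; intersection at (15/32, -5/16) (t = 37/64 on AB, s = 7/32 on CD)

Parametrize AB as A + t(B − A) = (-3 + 6 t, 2 + -4 t) and CD as C + s(D − C) = (2 + -7 s, 1 + -6 s). Solve the linear system for (t, s). Determinant = 64 ≠ 0, so a unique intersection of the containing lines exists. Solution: t = 37/64, s = 7/32 — both in [0, 1], so the segments cross. Intersection point: (15/32, -5/16).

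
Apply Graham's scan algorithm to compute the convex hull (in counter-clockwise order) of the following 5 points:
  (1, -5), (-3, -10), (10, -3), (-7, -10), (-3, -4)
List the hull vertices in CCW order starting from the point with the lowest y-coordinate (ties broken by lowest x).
Hull (CCW) = [(-7, -10), (-3, -10), (10, -3), (-3, -4)]

Graham scan procedure:
  1. Find the pivot p₀ = point with lowest y (tie → lowest x): (-7, -10).
  2. Sort the remaining points by polar angle around p₀.
  3. Walk through sorted points, maintaining a stack; pop the top while the last three entries make a non-left turn (cross product ≤ 0).
  4. Final stack is the convex hull in CCW order: (-7, -10), (-3, -10), (10, -3), (-3, -4).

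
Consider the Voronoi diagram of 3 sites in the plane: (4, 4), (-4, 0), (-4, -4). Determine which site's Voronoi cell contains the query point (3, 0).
Nearest site = (4, 4)

The Voronoi cell of site s contains exactly those query points closer to s than to any other site. Compute squared distances from q = (3, 0) to each site:
  (4 − 3)² + (4 − 0)² = 17
  (-4 − 3)² + (0 − 0)² = 49
  (-4 − 3)² + (-4 − 0)² = 65
Minimum is attained by (4, 4), so q lies in its Voronoi cell.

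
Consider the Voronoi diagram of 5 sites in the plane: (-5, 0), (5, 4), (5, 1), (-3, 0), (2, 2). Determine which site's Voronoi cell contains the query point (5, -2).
Nearest site = (5, 1)

The Voronoi cell of site s contains exactly those query points closer to s than to any other site. Compute squared distances from q = (5, -2) to each site:
  (5 − 5)² + (1 − -2)² = 9
  (2 − 5)² + (2 − -2)² = 25
  (5 − 5)² + (4 − -2)² = 36
  (-3 − 5)² + (0 − -2)² = 68
  (-5 − 5)² + (0 − -2)² = 104
Minimum is attained by (5, 1), so q lies in its Voronoi cell.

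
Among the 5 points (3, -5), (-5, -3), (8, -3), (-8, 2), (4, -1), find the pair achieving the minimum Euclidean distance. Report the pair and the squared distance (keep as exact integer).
Pair = ((3, -5), (4, -1)); squared distance = 17

Compute all C(5, 2) = 10 pairwise squared distances (x_i − x_j)² + (y_i − y_j)². The minimum is 17, attained by the pair ((3, -5), (4, -1)).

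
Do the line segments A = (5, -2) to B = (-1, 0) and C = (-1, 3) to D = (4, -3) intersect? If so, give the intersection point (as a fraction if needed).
Yes; intersection at (32/13, -15/13) (t = 11/26 on AB, s = 9/13 on CD)

Parametrize AB as A + t(B − A) = (5 + -6 t, -2 + 2 t) and CD as C + s(D − C) = (-1 + 5 s, 3 + -6 s). Solve the linear system for (t, s). Determinant = -26 ≠ 0, so a unique intersection of the containing lines exists. Solution: t = 11/26, s = 9/13 — both in [0, 1], so the segments cross. Intersection point: (32/13, -15/13).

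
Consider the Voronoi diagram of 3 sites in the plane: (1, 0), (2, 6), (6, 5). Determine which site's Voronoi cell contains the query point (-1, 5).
Nearest site = (2, 6)

The Voronoi cell of site s contains exactly those query points closer to s than to any other site. Compute squared distances from q = (-1, 5) to each site:
  (2 − -1)² + (6 − 5)² = 10
  (1 − -1)² + (0 − 5)² = 29
  (6 − -1)² + (5 − 5)² = 49
Minimum is attained by (2, 6), so q lies in its Voronoi cell.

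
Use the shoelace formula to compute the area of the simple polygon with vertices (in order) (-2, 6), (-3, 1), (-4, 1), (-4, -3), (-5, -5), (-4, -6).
Area = 6

Shoelace formula: Area = (1/2) |Σ_i (x_i · y_{i+1} − x_{i+1} · y_i)| (indices mod n). Compute each cross term:
  (-2)(1) − (-3)(6) = 16
  (-3)(1) − (-4)(1) = 1
  (-4)(-3) − (-4)(1) = 16
  (-4)(-5) − (-5)(-3) = 5
  (-5)(-6) − (-4)(-5) = 10
  (-4)(6) − (-2)(-6) = -36
Sum = 12, so (signed) Area = 12/2 = 6, |Area| = 6.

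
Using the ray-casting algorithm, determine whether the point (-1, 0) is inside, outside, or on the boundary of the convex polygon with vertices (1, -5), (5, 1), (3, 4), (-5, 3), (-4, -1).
The point (-1, 0) lies strictly inside the polygon

Cast a horizontal ray to the right from the query point and count how many polygon edges it crosses (each edge strictly once or zero times, handled with the usual half-open convention). 
Parity of crossings → odd ⇒ inside.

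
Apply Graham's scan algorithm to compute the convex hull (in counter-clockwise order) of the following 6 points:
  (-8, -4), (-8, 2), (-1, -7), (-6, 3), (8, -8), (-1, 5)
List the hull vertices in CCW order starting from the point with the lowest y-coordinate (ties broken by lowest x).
Hull (CCW) = [(8, -8), (-1, 5), (-6, 3), (-8, 2), (-8, -4), (-1, -7)]

Graham scan procedure:
  1. Find the pivot p₀ = point with lowest y (tie → lowest x): (8, -8).
  2. Sort the remaining points by polar angle around p₀.
  3. Walk through sorted points, maintaining a stack; pop the top while the last three entries make a non-left turn (cross product ≤ 0).
  4. Final stack is the convex hull in CCW order: (8, -8), (-1, 5), (-6, 3), (-8, 2), (-8, -4), (-1, -7).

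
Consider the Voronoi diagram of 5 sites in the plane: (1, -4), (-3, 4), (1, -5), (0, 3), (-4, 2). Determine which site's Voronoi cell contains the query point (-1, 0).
Nearest site = (0, 3)

The Voronoi cell of site s contains exactly those query points closer to s than to any other site. Compute squared distances from q = (-1, 0) to each site:
  (0 − -1)² + (3 − 0)² = 10
  (-4 − -1)² + (2 − 0)² = 13
  (-3 − -1)² + (4 − 0)² = 20
  (1 − -1)² + (-4 − 0)² = 20
  (1 − -1)² + (-5 − 0)² = 29
Minimum is attained by (0, 3), so q lies in its Voronoi cell.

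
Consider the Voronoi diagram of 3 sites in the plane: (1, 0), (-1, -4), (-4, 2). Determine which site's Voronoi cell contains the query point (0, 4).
Nearest site = (1, 0)

The Voronoi cell of site s contains exactly those query points closer to s than to any other site. Compute squared distances from q = (0, 4) to each site:
  (1 − 0)² + (0 − 4)² = 17
  (-4 − 0)² + (2 − 4)² = 20
  (-1 − 0)² + (-4 − 4)² = 65
Minimum is attained by (1, 0), so q lies in its Voronoi cell.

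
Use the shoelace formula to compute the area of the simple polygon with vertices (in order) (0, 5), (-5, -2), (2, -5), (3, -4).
Area = 38

Shoelace formula: Area = (1/2) |Σ_i (x_i · y_{i+1} − x_{i+1} · y_i)| (indices mod n). Compute each cross term:
  (0)(-2) − (-5)(5) = 25
  (-5)(-5) − (2)(-2) = 29
  (2)(-4) − (3)(-5) = 7
  (3)(5) − (0)(-4) = 15
Sum = 76, so (signed) Area = 76/2 = 38, |Area| = 38.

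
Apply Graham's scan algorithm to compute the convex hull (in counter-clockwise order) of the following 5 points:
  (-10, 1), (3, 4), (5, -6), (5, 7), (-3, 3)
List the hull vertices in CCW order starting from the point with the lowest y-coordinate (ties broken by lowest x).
Hull (CCW) = [(5, -6), (5, 7), (-10, 1)]

Graham scan procedure:
  1. Find the pivot p₀ = point with lowest y (tie → lowest x): (5, -6).
  2. Sort the remaining points by polar angle around p₀.
  3. Walk through sorted points, maintaining a stack; pop the top while the last three entries make a non-left turn (cross product ≤ 0).
  4. Final stack is the convex hull in CCW order: (5, -6), (5, 7), (-10, 1).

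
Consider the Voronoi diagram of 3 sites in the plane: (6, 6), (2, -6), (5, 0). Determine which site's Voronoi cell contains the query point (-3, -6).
Nearest site = (2, -6)

The Voronoi cell of site s contains exactly those query points closer to s than to any other site. Compute squared distances from q = (-3, -6) to each site:
  (2 − -3)² + (-6 − -6)² = 25
  (5 − -3)² + (0 − -6)² = 100
  (6 − -3)² + (6 − -6)² = 225
Minimum is attained by (2, -6), so q lies in its Voronoi cell.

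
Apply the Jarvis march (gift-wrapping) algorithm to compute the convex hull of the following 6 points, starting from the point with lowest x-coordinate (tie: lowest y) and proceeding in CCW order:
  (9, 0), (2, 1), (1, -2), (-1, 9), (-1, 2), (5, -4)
Hull (CCW) = [(-1, 2), (1, -2), (5, -4), (9, 0), (-1, 9)]

Jarvis march: at each step, from the current hull vertex p, select the next vertex q as the point such that every other point lies strictly to the left of (or on) the directed line p → q. (Equivalently: for every other point r, the cross product (q − p) × (r − p) ≥ 0.)
Starting point (lowest x, tie lowest y): (-1, 2). Wrap until returning to start. Resulting hull: (-1, 2), (1, -2), (5, -4), (9, 0), (-1, 9).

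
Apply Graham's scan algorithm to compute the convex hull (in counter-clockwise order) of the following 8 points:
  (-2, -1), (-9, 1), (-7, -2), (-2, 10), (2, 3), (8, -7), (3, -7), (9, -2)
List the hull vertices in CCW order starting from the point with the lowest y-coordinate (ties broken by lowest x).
Hull (CCW) = [(3, -7), (8, -7), (9, -2), (-2, 10), (-9, 1), (-7, -2)]

Graham scan procedure:
  1. Find the pivot p₀ = point with lowest y (tie → lowest x): (3, -7).
  2. Sort the remaining points by polar angle around p₀.
  3. Walk through sorted points, maintaining a stack; pop the top while the last three entries make a non-left turn (cross product ≤ 0).
  4. Final stack is the convex hull in CCW order: (3, -7), (8, -7), (9, -2), (-2, 10), (-9, 1), (-7, -2).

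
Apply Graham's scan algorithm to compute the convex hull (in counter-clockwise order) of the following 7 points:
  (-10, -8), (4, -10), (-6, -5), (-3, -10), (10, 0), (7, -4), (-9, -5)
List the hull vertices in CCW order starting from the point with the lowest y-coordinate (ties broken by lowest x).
Hull (CCW) = [(-3, -10), (4, -10), (10, 0), (-9, -5), (-10, -8)]

Graham scan procedure:
  1. Find the pivot p₀ = point with lowest y (tie → lowest x): (-3, -10).
  2. Sort the remaining points by polar angle around p₀.
  3. Walk through sorted points, maintaining a stack; pop the top while the last three entries make a non-left turn (cross product ≤ 0).
  4. Final stack is the convex hull in CCW order: (-3, -10), (4, -10), (10, 0), (-9, -5), (-10, -8).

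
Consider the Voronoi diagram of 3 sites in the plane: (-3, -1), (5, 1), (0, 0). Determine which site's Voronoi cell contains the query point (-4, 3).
Nearest site = (-3, -1)

The Voronoi cell of site s contains exactly those query points closer to s than to any other site. Compute squared distances from q = (-4, 3) to each site:
  (-3 − -4)² + (-1 − 3)² = 17
  (0 − -4)² + (0 − 3)² = 25
  (5 − -4)² + (1 − 3)² = 85
Minimum is attained by (-3, -1), so q lies in its Voronoi cell.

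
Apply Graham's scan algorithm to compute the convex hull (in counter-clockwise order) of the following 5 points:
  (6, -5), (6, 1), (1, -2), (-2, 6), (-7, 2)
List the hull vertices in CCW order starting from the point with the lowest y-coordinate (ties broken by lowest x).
Hull (CCW) = [(6, -5), (6, 1), (-2, 6), (-7, 2)]

Graham scan procedure:
  1. Find the pivot p₀ = point with lowest y (tie → lowest x): (6, -5).
  2. Sort the remaining points by polar angle around p₀.
  3. Walk through sorted points, maintaining a stack; pop the top while the last three entries make a non-left turn (cross product ≤ 0).
  4. Final stack is the convex hull in CCW order: (6, -5), (6, 1), (-2, 6), (-7, 2).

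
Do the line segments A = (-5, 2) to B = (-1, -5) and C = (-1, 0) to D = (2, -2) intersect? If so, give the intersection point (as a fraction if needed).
No (intersection of containing lines falls outside at least one segment)

Parametrize and solve: t = -2/13, s = -20/13. At least one of these is outside [0, 1], so the segments do not intersect.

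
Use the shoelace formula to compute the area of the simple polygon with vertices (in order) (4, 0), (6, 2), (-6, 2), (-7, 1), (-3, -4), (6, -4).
Area = 123/2

Shoelace formula: Area = (1/2) |Σ_i (x_i · y_{i+1} − x_{i+1} · y_i)| (indices mod n). Compute each cross term:
  (4)(2) − (6)(0) = 8
  (6)(2) − (-6)(2) = 24
  (-6)(1) − (-7)(2) = 8
  (-7)(-4) − (-3)(1) = 31
  (-3)(-4) − (6)(-4) = 36
  (6)(0) − (4)(-4) = 16
Sum = 123, so (signed) Area = 123/2 = 123/2, |Area| = 123/2.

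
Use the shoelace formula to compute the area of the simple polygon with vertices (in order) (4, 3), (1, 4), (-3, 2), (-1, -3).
Area = 47/2

Shoelace formula: Area = (1/2) |Σ_i (x_i · y_{i+1} − x_{i+1} · y_i)| (indices mod n). Compute each cross term:
  (4)(4) − (1)(3) = 13
  (1)(2) − (-3)(4) = 14
  (-3)(-3) − (-1)(2) = 11
  (-1)(3) − (4)(-3) = 9
Sum = 47, so (signed) Area = 47/2 = 47/2, |Area| = 47/2.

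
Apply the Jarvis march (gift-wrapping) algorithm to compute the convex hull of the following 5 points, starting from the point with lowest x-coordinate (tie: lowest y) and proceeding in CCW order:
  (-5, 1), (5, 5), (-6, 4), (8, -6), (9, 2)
Hull (CCW) = [(-6, 4), (-5, 1), (8, -6), (9, 2), (5, 5)]

Jarvis march: at each step, from the current hull vertex p, select the next vertex q as the point such that every other point lies strictly to the left of (or on) the directed line p → q. (Equivalently: for every other point r, the cross product (q − p) × (r − p) ≥ 0.)
Starting point (lowest x, tie lowest y): (-6, 4). Wrap until returning to start. Resulting hull: (-6, 4), (-5, 1), (8, -6), (9, 2), (5, 5).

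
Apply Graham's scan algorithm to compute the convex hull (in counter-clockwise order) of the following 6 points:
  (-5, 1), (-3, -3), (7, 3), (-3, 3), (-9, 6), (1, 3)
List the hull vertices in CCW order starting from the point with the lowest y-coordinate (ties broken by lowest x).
Hull (CCW) = [(-3, -3), (7, 3), (-9, 6)]

Graham scan procedure:
  1. Find the pivot p₀ = point with lowest y (tie → lowest x): (-3, -3).
  2. Sort the remaining points by polar angle around p₀.
  3. Walk through sorted points, maintaining a stack; pop the top while the last three entries make a non-left turn (cross product ≤ 0).
  4. Final stack is the convex hull in CCW order: (-3, -3), (7, 3), (-9, 6).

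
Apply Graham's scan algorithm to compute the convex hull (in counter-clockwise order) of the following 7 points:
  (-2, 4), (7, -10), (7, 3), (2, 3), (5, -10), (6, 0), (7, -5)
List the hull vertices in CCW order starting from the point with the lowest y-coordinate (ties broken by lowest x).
Hull (CCW) = [(5, -10), (7, -10), (7, 3), (-2, 4)]

Graham scan procedure:
  1. Find the pivot p₀ = point with lowest y (tie → lowest x): (5, -10).
  2. Sort the remaining points by polar angle around p₀.
  3. Walk through sorted points, maintaining a stack; pop the top while the last three entries make a non-left turn (cross product ≤ 0).
  4. Final stack is the convex hull in CCW order: (5, -10), (7, -10), (7, 3), (-2, 4).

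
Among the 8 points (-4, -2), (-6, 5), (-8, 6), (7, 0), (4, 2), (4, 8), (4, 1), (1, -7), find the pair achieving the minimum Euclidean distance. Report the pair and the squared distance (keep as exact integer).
Pair = ((4, 2), (4, 1)); squared distance = 1

Compute all C(8, 2) = 28 pairwise squared distances (x_i − x_j)² + (y_i − y_j)². The minimum is 1, attained by the pair ((4, 2), (4, 1)).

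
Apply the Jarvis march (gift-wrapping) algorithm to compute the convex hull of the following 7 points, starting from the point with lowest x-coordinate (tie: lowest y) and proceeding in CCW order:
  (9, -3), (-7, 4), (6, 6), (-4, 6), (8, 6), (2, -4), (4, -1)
Hull (CCW) = [(-7, 4), (2, -4), (9, -3), (8, 6), (-4, 6)]

Jarvis march: at each step, from the current hull vertex p, select the next vertex q as the point such that every other point lies strictly to the left of (or on) the directed line p → q. (Equivalently: for every other point r, the cross product (q − p) × (r − p) ≥ 0.)
Starting point (lowest x, tie lowest y): (-7, 4). Wrap until returning to start. Resulting hull: (-7, 4), (2, -4), (9, -3), (8, 6), (-4, 6).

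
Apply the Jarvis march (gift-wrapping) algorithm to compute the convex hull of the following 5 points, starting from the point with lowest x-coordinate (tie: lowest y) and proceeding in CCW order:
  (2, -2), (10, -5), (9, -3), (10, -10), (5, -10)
Hull (CCW) = [(2, -2), (5, -10), (10, -10), (10, -5), (9, -3)]

Jarvis march: at each step, from the current hull vertex p, select the next vertex q as the point such that every other point lies strictly to the left of (or on) the directed line p → q. (Equivalently: for every other point r, the cross product (q − p) × (r − p) ≥ 0.)
Starting point (lowest x, tie lowest y): (2, -2). Wrap until returning to start. Resulting hull: (2, -2), (5, -10), (10, -10), (10, -5), (9, -3).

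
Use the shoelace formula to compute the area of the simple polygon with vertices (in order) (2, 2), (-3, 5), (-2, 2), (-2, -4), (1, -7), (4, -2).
Area = 44

Shoelace formula: Area = (1/2) |Σ_i (x_i · y_{i+1} − x_{i+1} · y_i)| (indices mod n). Compute each cross term:
  (2)(5) − (-3)(2) = 16
  (-3)(2) − (-2)(5) = 4
  (-2)(-4) − (-2)(2) = 12
  (-2)(-7) − (1)(-4) = 18
  (1)(-2) − (4)(-7) = 26
  (4)(2) − (2)(-2) = 12
Sum = 88, so (signed) Area = 88/2 = 44, |Area| = 44.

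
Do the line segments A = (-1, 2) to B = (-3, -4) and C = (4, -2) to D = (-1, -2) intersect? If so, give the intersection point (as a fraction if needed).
No (intersection of containing lines falls outside at least one segment)

Parametrize and solve: t = 2/3, s = 19/15. At least one of these is outside [0, 1], so the segments do not intersect.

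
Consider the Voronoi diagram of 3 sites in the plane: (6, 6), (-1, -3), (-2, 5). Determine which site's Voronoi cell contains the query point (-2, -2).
Nearest site = (-1, -3)

The Voronoi cell of site s contains exactly those query points closer to s than to any other site. Compute squared distances from q = (-2, -2) to each site:
  (-1 − -2)² + (-3 − -2)² = 2
  (-2 − -2)² + (5 − -2)² = 49
  (6 − -2)² + (6 − -2)² = 128
Minimum is attained by (-1, -3), so q lies in its Voronoi cell.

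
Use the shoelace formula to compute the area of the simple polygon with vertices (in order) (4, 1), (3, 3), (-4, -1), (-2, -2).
Area = 15

Shoelace formula: Area = (1/2) |Σ_i (x_i · y_{i+1} − x_{i+1} · y_i)| (indices mod n). Compute each cross term:
  (4)(3) − (3)(1) = 9
  (3)(-1) − (-4)(3) = 9
  (-4)(-2) − (-2)(-1) = 6
  (-2)(1) − (4)(-2) = 6
Sum = 30, so (signed) Area = 30/2 = 15, |Area| = 15.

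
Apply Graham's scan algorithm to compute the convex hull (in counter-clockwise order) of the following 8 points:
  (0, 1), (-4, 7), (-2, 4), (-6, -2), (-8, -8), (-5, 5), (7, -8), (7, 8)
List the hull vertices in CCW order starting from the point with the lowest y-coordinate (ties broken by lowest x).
Hull (CCW) = [(-8, -8), (7, -8), (7, 8), (-4, 7), (-5, 5)]

Graham scan procedure:
  1. Find the pivot p₀ = point with lowest y (tie → lowest x): (-8, -8).
  2. Sort the remaining points by polar angle around p₀.
  3. Walk through sorted points, maintaining a stack; pop the top while the last three entries make a non-left turn (cross product ≤ 0).
  4. Final stack is the convex hull in CCW order: (-8, -8), (7, -8), (7, 8), (-4, 7), (-5, 5).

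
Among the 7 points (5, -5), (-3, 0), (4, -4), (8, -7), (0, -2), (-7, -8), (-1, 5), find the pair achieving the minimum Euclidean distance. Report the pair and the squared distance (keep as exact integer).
Pair = ((5, -5), (4, -4)); squared distance = 2

Compute all C(7, 2) = 21 pairwise squared distances (x_i − x_j)² + (y_i − y_j)². The minimum is 2, attained by the pair ((5, -5), (4, -4)).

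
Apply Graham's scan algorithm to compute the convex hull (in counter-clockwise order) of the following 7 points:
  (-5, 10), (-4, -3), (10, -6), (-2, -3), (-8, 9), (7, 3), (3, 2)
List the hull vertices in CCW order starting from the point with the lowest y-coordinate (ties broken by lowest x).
Hull (CCW) = [(10, -6), (7, 3), (-5, 10), (-8, 9), (-4, -3)]

Graham scan procedure:
  1. Find the pivot p₀ = point with lowest y (tie → lowest x): (10, -6).
  2. Sort the remaining points by polar angle around p₀.
  3. Walk through sorted points, maintaining a stack; pop the top while the last three entries make a non-left turn (cross product ≤ 0).
  4. Final stack is the convex hull in CCW order: (10, -6), (7, 3), (-5, 10), (-8, 9), (-4, -3).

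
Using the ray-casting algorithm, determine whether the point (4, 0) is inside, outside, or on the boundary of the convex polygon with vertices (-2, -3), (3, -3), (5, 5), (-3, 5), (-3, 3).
The point (4, 0) lies strictly outside the polygon

Cast a horizontal ray to the right from the query point and count how many polygon edges it crosses (each edge strictly once or zero times, handled with the usual half-open convention). 
Parity of crossings → even ⇒ outside.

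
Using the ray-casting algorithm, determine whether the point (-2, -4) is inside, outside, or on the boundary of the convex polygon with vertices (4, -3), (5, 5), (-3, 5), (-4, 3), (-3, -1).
The point (-2, -4) lies strictly outside the polygon

Cast a horizontal ray to the right from the query point and count how many polygon edges it crosses (each edge strictly once or zero times, handled with the usual half-open convention). 
Parity of crossings → even ⇒ outside.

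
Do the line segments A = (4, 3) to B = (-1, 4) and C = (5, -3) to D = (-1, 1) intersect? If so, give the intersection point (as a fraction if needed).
No (intersection of containing lines falls outside at least one segment)

Parametrize and solve: t = 16/7, s = 29/14. At least one of these is outside [0, 1], so the segments do not intersect.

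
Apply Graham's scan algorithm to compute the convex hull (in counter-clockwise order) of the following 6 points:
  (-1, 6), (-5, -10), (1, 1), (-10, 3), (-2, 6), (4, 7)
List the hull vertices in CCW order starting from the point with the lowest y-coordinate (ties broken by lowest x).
Hull (CCW) = [(-5, -10), (1, 1), (4, 7), (-2, 6), (-10, 3)]

Graham scan procedure:
  1. Find the pivot p₀ = point with lowest y (tie → lowest x): (-5, -10).
  2. Sort the remaining points by polar angle around p₀.
  3. Walk through sorted points, maintaining a stack; pop the top while the last three entries make a non-left turn (cross product ≤ 0).
  4. Final stack is the convex hull in CCW order: (-5, -10), (1, 1), (4, 7), (-2, 6), (-10, 3).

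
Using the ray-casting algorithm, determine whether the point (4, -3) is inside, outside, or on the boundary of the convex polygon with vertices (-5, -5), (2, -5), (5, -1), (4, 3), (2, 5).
The point (4, -3) lies strictly outside the polygon

Cast a horizontal ray to the right from the query point and count how many polygon edges it crosses (each edge strictly once or zero times, handled with the usual half-open convention). 
Parity of crossings → even ⇒ outside.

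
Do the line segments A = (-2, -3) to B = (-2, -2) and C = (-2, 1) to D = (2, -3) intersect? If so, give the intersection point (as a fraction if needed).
No (intersection of containing lines falls outside at least one segment)

Parametrize and solve: t = 4, s = 0. At least one of these is outside [0, 1], so the segments do not intersect.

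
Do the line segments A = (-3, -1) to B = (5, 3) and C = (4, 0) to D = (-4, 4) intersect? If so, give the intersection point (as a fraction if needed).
Yes; intersection at (3/2, 5/4) (t = 9/16 on AB, s = 5/16 on CD)

Parametrize AB as A + t(B − A) = (-3 + 8 t, -1 + 4 t) and CD as C + s(D − C) = (4 + -8 s, 0 + 4 s). Solve the linear system for (t, s). Determinant = -64 ≠ 0, so a unique intersection of the containing lines exists. Solution: t = 9/16, s = 5/16 — both in [0, 1], so the segments cross. Intersection point: (3/2, 5/4).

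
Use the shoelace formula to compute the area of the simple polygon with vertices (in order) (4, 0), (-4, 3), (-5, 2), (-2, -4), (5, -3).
Area = 81/2

Shoelace formula: Area = (1/2) |Σ_i (x_i · y_{i+1} − x_{i+1} · y_i)| (indices mod n). Compute each cross term:
  (4)(3) − (-4)(0) = 12
  (-4)(2) − (-5)(3) = 7
  (-5)(-4) − (-2)(2) = 24
  (-2)(-3) − (5)(-4) = 26
  (5)(0) − (4)(-3) = 12
Sum = 81, so (signed) Area = 81/2 = 81/2, |Area| = 81/2.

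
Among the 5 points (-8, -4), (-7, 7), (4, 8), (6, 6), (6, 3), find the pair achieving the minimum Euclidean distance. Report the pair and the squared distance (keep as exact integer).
Pair = ((4, 8), (6, 6)); squared distance = 8

Compute all C(5, 2) = 10 pairwise squared distances (x_i − x_j)² + (y_i − y_j)². The minimum is 8, attained by the pair ((4, 8), (6, 6)).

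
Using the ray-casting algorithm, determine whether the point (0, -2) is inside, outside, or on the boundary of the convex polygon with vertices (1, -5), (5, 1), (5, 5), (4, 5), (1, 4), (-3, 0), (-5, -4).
The point (0, -2) lies strictly inside the polygon

Cast a horizontal ray to the right from the query point and count how many polygon edges it crosses (each edge strictly once or zero times, handled with the usual half-open convention). 
Parity of crossings → odd ⇒ inside.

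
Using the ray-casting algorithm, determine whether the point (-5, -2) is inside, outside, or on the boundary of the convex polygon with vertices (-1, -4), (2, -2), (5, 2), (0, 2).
The point (-5, -2) lies strictly outside the polygon

Cast a horizontal ray to the right from the query point and count how many polygon edges it crosses (each edge strictly once or zero times, handled with the usual half-open convention). 
Parity of crossings → even ⇒ outside.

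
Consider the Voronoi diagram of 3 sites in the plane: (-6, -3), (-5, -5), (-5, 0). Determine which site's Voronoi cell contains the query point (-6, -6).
Nearest site = (-5, -5)

The Voronoi cell of site s contains exactly those query points closer to s than to any other site. Compute squared distances from q = (-6, -6) to each site:
  (-5 − -6)² + (-5 − -6)² = 2
  (-6 − -6)² + (-3 − -6)² = 9
  (-5 − -6)² + (0 − -6)² = 37
Minimum is attained by (-5, -5), so q lies in its Voronoi cell.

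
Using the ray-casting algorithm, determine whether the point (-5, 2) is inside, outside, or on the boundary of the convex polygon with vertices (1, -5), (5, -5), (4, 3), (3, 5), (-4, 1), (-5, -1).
The point (-5, 2) lies strictly outside the polygon

Cast a horizontal ray to the right from the query point and count how many polygon edges it crosses (each edge strictly once or zero times, handled with the usual half-open convention). 
Parity of crossings → even ⇒ outside.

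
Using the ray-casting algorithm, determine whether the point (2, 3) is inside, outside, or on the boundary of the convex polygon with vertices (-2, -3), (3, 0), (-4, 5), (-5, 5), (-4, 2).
The point (2, 3) lies strictly outside the polygon

Cast a horizontal ray to the right from the query point and count how many polygon edges it crosses (each edge strictly once or zero times, handled with the usual half-open convention). 
Parity of crossings → even ⇒ outside.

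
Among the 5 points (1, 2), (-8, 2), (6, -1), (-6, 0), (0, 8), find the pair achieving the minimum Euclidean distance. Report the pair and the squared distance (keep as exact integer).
Pair = ((-8, 2), (-6, 0)); squared distance = 8

Compute all C(5, 2) = 10 pairwise squared distances (x_i − x_j)² + (y_i − y_j)². The minimum is 8, attained by the pair ((-8, 2), (-6, 0)).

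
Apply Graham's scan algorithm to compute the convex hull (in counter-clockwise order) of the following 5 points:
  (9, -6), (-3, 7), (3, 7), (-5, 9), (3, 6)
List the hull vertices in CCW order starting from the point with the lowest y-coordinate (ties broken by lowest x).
Hull (CCW) = [(9, -6), (3, 7), (-5, 9)]

Graham scan procedure:
  1. Find the pivot p₀ = point with lowest y (tie → lowest x): (9, -6).
  2. Sort the remaining points by polar angle around p₀.
  3. Walk through sorted points, maintaining a stack; pop the top while the last three entries make a non-left turn (cross product ≤ 0).
  4. Final stack is the convex hull in CCW order: (9, -6), (3, 7), (-5, 9).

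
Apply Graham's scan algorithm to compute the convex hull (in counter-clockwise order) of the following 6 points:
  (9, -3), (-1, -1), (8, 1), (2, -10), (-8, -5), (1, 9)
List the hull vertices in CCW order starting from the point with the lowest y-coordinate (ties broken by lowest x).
Hull (CCW) = [(2, -10), (9, -3), (8, 1), (1, 9), (-8, -5)]

Graham scan procedure:
  1. Find the pivot p₀ = point with lowest y (tie → lowest x): (2, -10).
  2. Sort the remaining points by polar angle around p₀.
  3. Walk through sorted points, maintaining a stack; pop the top while the last three entries make a non-left turn (cross product ≤ 0).
  4. Final stack is the convex hull in CCW order: (2, -10), (9, -3), (8, 1), (1, 9), (-8, -5).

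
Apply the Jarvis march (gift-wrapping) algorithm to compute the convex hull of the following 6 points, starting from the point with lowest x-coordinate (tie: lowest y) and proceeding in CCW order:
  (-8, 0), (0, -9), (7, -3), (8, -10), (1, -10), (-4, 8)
Hull (CCW) = [(-8, 0), (0, -9), (1, -10), (8, -10), (7, -3), (-4, 8)]

Jarvis march: at each step, from the current hull vertex p, select the next vertex q as the point such that every other point lies strictly to the left of (or on) the directed line p → q. (Equivalently: for every other point r, the cross product (q − p) × (r − p) ≥ 0.)
Starting point (lowest x, tie lowest y): (-8, 0). Wrap until returning to start. Resulting hull: (-8, 0), (0, -9), (1, -10), (8, -10), (7, -3), (-4, 8).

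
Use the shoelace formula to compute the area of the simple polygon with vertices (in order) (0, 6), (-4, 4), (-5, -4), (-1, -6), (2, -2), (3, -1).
Area = 61

Shoelace formula: Area = (1/2) |Σ_i (x_i · y_{i+1} − x_{i+1} · y_i)| (indices mod n). Compute each cross term:
  (0)(4) − (-4)(6) = 24
  (-4)(-4) − (-5)(4) = 36
  (-5)(-6) − (-1)(-4) = 26
  (-1)(-2) − (2)(-6) = 14
  (2)(-1) − (3)(-2) = 4
  (3)(6) − (0)(-1) = 18
Sum = 122, so (signed) Area = 122/2 = 61, |Area| = 61.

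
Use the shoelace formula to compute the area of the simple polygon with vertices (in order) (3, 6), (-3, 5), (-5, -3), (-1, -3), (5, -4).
Area = 70

Shoelace formula: Area = (1/2) |Σ_i (x_i · y_{i+1} − x_{i+1} · y_i)| (indices mod n). Compute each cross term:
  (3)(5) − (-3)(6) = 33
  (-3)(-3) − (-5)(5) = 34
  (-5)(-3) − (-1)(-3) = 12
  (-1)(-4) − (5)(-3) = 19
  (5)(6) − (3)(-4) = 42
Sum = 140, so (signed) Area = 140/2 = 70, |Area| = 70.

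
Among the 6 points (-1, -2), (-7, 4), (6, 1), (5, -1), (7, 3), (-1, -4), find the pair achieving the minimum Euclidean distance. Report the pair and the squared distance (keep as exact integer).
Pair = ((-1, -2), (-1, -4)); squared distance = 4

Compute all C(6, 2) = 15 pairwise squared distances (x_i − x_j)² + (y_i − y_j)². The minimum is 4, attained by the pair ((-1, -2), (-1, -4)).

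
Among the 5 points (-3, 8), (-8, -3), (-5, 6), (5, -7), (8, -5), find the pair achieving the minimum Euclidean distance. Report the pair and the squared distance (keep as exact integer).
Pair = ((-3, 8), (-5, 6)); squared distance = 8

Compute all C(5, 2) = 10 pairwise squared distances (x_i − x_j)² + (y_i − y_j)². The minimum is 8, attained by the pair ((-3, 8), (-5, 6)).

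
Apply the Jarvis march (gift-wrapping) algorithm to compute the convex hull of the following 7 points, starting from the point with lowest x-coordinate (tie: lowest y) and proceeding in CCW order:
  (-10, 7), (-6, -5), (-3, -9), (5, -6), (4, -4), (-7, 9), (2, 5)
Hull (CCW) = [(-10, 7), (-6, -5), (-3, -9), (5, -6), (2, 5), (-7, 9)]

Jarvis march: at each step, from the current hull vertex p, select the next vertex q as the point such that every other point lies strictly to the left of (or on) the directed line p → q. (Equivalently: for every other point r, the cross product (q − p) × (r − p) ≥ 0.)
Starting point (lowest x, tie lowest y): (-10, 7). Wrap until returning to start. Resulting hull: (-10, 7), (-6, -5), (-3, -9), (5, -6), (2, 5), (-7, 9).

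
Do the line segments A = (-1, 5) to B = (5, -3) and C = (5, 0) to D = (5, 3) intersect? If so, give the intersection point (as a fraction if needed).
No (intersection of containing lines falls outside at least one segment)

Parametrize and solve: t = 1, s = -1. At least one of these is outside [0, 1], so the segments do not intersect.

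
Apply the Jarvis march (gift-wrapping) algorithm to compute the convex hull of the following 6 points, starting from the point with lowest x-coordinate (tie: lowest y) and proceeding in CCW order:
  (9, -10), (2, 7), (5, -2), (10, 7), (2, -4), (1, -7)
Hull (CCW) = [(1, -7), (9, -10), (10, 7), (2, 7)]

Jarvis march: at each step, from the current hull vertex p, select the next vertex q as the point such that every other point lies strictly to the left of (or on) the directed line p → q. (Equivalently: for every other point r, the cross product (q − p) × (r − p) ≥ 0.)
Starting point (lowest x, tie lowest y): (1, -7). Wrap until returning to start. Resulting hull: (1, -7), (9, -10), (10, 7), (2, 7).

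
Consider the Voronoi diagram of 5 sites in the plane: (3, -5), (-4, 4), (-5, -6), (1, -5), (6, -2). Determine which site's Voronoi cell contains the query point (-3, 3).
Nearest site = (-4, 4)

The Voronoi cell of site s contains exactly those query points closer to s than to any other site. Compute squared distances from q = (-3, 3) to each site:
  (-4 − -3)² + (4 − 3)² = 2
  (1 − -3)² + (-5 − 3)² = 80
  (-5 − -3)² + (-6 − 3)² = 85
  (3 − -3)² + (-5 − 3)² = 100
  (6 − -3)² + (-2 − 3)² = 106
Minimum is attained by (-4, 4), so q lies in its Voronoi cell.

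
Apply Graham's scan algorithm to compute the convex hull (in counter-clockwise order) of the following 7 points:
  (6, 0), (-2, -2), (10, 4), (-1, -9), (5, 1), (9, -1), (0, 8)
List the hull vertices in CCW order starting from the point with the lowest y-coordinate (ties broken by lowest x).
Hull (CCW) = [(-1, -9), (9, -1), (10, 4), (0, 8), (-2, -2)]

Graham scan procedure:
  1. Find the pivot p₀ = point with lowest y (tie → lowest x): (-1, -9).
  2. Sort the remaining points by polar angle around p₀.
  3. Walk through sorted points, maintaining a stack; pop the top while the last three entries make a non-left turn (cross product ≤ 0).
  4. Final stack is the convex hull in CCW order: (-1, -9), (9, -1), (10, 4), (0, 8), (-2, -2).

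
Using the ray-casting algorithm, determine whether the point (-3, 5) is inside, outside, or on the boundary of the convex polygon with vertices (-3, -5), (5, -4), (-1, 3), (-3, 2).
The point (-3, 5) lies strictly outside the polygon

Cast a horizontal ray to the right from the query point and count how many polygon edges it crosses (each edge strictly once or zero times, handled with the usual half-open convention). 
Parity of crossings → even ⇒ outside.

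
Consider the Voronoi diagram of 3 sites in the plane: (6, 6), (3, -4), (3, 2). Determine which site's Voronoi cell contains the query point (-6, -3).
Nearest site = (3, -4)

The Voronoi cell of site s contains exactly those query points closer to s than to any other site. Compute squared distances from q = (-6, -3) to each site:
  (3 − -6)² + (-4 − -3)² = 82
  (3 − -6)² + (2 − -3)² = 106
  (6 − -6)² + (6 − -3)² = 225
Minimum is attained by (3, -4), so q lies in its Voronoi cell.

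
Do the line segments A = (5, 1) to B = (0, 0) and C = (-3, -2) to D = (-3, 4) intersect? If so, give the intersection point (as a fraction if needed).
No (intersection of containing lines falls outside at least one segment)

Parametrize and solve: t = 8/5, s = 7/30. At least one of these is outside [0, 1], so the segments do not intersect.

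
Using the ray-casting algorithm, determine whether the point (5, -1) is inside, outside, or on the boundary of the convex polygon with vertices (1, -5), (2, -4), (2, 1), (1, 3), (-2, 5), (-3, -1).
The point (5, -1) lies strictly outside the polygon

Cast a horizontal ray to the right from the query point and count how many polygon edges it crosses (each edge strictly once or zero times, handled with the usual half-open convention). 
Parity of crossings → even ⇒ outside.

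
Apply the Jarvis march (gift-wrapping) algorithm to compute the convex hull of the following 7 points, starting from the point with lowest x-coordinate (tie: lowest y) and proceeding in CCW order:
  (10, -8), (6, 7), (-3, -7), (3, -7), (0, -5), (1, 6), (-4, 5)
Hull (CCW) = [(-4, 5), (-3, -7), (10, -8), (6, 7)]

Jarvis march: at each step, from the current hull vertex p, select the next vertex q as the point such that every other point lies strictly to the left of (or on) the directed line p → q. (Equivalently: for every other point r, the cross product (q − p) × (r − p) ≥ 0.)
Starting point (lowest x, tie lowest y): (-4, 5). Wrap until returning to start. Resulting hull: (-4, 5), (-3, -7), (10, -8), (6, 7).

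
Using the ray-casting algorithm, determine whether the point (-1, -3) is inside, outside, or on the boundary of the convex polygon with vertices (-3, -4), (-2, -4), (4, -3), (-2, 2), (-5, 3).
The point (-1, -3) lies strictly inside the polygon

Cast a horizontal ray to the right from the query point and count how many polygon edges it crosses (each edge strictly once or zero times, handled with the usual half-open convention). 
Parity of crossings → odd ⇒ inside.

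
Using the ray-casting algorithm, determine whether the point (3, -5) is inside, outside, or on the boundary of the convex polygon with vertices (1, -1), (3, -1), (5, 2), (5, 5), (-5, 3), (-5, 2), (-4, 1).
The point (3, -5) lies strictly outside the polygon

Cast a horizontal ray to the right from the query point and count how many polygon edges it crosses (each edge strictly once or zero times, handled with the usual half-open convention). 
Parity of crossings → even ⇒ outside.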